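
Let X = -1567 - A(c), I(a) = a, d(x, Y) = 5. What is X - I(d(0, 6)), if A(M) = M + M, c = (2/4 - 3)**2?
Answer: -3169/2 ≈ -1584.5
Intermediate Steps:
c = 25/4 (c = (2*(1/4) - 3)**2 = (1/2 - 3)**2 = (-5/2)**2 = 25/4 ≈ 6.2500)
A(M) = 2*M
X = -3159/2 (X = -1567 - 2*25/4 = -1567 - 1*25/2 = -1567 - 25/2 = -3159/2 ≈ -1579.5)
X - I(d(0, 6)) = -3159/2 - 1*5 = -3159/2 - 5 = -3169/2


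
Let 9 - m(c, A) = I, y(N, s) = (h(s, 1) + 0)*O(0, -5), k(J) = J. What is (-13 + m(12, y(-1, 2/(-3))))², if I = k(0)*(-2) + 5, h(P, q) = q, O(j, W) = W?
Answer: 81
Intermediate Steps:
I = 5 (I = 0*(-2) + 5 = 0 + 5 = 5)
y(N, s) = -5 (y(N, s) = (1 + 0)*(-5) = 1*(-5) = -5)
m(c, A) = 4 (m(c, A) = 9 - 1*5 = 9 - 5 = 4)
(-13 + m(12, y(-1, 2/(-3))))² = (-13 + 4)² = (-9)² = 81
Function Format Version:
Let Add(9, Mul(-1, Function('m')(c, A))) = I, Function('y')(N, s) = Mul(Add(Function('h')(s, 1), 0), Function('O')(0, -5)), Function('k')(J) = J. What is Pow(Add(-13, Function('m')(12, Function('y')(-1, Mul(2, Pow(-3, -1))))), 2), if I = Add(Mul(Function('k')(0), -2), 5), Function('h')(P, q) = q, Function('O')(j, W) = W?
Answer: 81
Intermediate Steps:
I = 5 (I = Add(Mul(0, -2), 5) = Add(0, 5) = 5)
Function('y')(N, s) = -5 (Function('y')(N, s) = Mul(Add(1, 0), -5) = Mul(1, -5) = -5)
Function('m')(c, A) = 4 (Function('m')(c, A) = Add(9, Mul(-1, 5)) = Add(9, -5) = 4)
Pow(Add(-13, Function('m')(12, Function('y')(-1, Mul(2, Pow(-3, -1))))), 2) = Pow(Add(-13, 4), 2) = Pow(-9, 2) = 81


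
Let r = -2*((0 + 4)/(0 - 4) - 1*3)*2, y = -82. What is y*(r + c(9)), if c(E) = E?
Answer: -2050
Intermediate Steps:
r = 16 (r = -2*(4/(-4) - 3)*2 = -2*(4*(-1/4) - 3)*2 = -2*(-1 - 3)*2 = -2*(-4)*2 = 8*2 = 16)
y*(r + c(9)) = -82*(16 + 9) = -82*25 = -2050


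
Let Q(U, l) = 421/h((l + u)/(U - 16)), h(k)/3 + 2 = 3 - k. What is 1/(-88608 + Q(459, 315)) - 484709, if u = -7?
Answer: -17303983821938/35699737 ≈ -4.8471e+5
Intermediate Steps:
h(k) = 3 - 3*k (h(k) = -6 + 3*(3 - k) = -6 + (9 - 3*k) = 3 - 3*k)
Q(U, l) = 421/(3 - 3*(-7 + l)/(-16 + U)) (Q(U, l) = 421/(3 - 3*(l - 7)/(U - 16)) = 421/(3 - 3*(-7 + l)/(-16 + U)))
1/(-88608 + Q(459, 315)) - 484709 = 1/(-88608 + 421*(-16 + 459)/(3*(-9 + 459 - 1*315))) - 484709 = 1/(-88608 + (421/3)*443/(-9 + 459 - 315)) - 484709 = 1/(-88608 + (421/3)*443/135) - 484709 = 1/(-88608 + (421/3)*(1/135)*443) - 484709 = 1/(-88608 + 186503/405) - 484709 = 1/(-35699737/405) - 484709 = -405/35699737 - 484709 = -17303983821938/35699737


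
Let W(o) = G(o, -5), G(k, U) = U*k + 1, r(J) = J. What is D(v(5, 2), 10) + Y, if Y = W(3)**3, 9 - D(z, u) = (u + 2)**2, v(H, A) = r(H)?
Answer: -2879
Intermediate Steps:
G(k, U) = 1 + U*k
v(H, A) = H
W(o) = 1 - 5*o
D(z, u) = 9 - (2 + u)**2 (D(z, u) = 9 - (u + 2)**2 = 9 - (2 + u)**2)
Y = -2744 (Y = (1 - 5*3)**3 = (1 - 15)**3 = (-14)**3 = -2744)
D(v(5, 2), 10) + Y = (9 - (2 + 10)**2) - 2744 = (9 - 1*12**2) - 2744 = (9 - 1*144) - 2744 = (9 - 144) - 2744 = -135 - 2744 = -2879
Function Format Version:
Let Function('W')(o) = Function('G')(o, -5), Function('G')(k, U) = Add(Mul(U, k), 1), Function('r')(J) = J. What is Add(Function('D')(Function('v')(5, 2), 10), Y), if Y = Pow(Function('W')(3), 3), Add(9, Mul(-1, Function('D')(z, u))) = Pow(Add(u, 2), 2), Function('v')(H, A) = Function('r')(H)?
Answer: -2879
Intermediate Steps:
Function('G')(k, U) = Add(1, Mul(U, k))
Function('v')(H, A) = H
Function('W')(o) = Add(1, Mul(-5, o))
Function('D')(z, u) = Add(9, Mul(-1, Pow(Add(2, u), 2))) (Function('D')(z, u) = Add(9, Mul(-1, Pow(Add(u, 2), 2))) = Add(9, Mul(-1, Pow(Add(2, u), 2))))
Y = -2744 (Y = Pow(Add(1, Mul(-5, 3)), 3) = Pow(Add(1, -15), 3) = Pow(-14, 3) = -2744)
Add(Function('D')(Function('v')(5, 2), 10), Y) = Add(Add(9, Mul(-1, Pow(Add(2, 10), 2))), -2744) = Add(Add(9, Mul(-1, Pow(12, 2))), -2744) = Add(Add(9, Mul(-1, 144)), -2744) = Add(Add(9, -144), -2744) = Add(-135, -2744) = -2879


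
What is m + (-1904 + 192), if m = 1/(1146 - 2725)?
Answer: -2703249/1579 ≈ -1712.0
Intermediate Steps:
m = -1/1579 (m = 1/(-1579) = -1/1579 ≈ -0.00063331)
m + (-1904 + 192) = -1/1579 + (-1904 + 192) = -1/1579 - 1712 = -2703249/1579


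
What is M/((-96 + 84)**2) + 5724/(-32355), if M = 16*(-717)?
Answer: -861113/10785 ≈ -79.844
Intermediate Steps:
M = -11472
M/((-96 + 84)**2) + 5724/(-32355) = -11472/(-96 + 84)**2 + 5724/(-32355) = -11472/((-12)**2) + 5724*(-1/32355) = -11472/144 - 636/3595 = -11472*1/144 - 636/3595 = -239/3 - 636/3595 = -861113/10785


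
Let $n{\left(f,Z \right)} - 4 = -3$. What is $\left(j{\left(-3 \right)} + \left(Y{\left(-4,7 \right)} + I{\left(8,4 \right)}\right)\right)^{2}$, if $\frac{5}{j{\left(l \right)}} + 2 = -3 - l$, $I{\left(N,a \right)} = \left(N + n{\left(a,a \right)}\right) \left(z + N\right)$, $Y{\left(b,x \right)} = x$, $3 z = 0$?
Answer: $\frac{23409}{4} \approx 5852.3$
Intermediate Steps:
$z = 0$ ($z = \frac{1}{3} \cdot 0 = 0$)
$n{\left(f,Z \right)} = 1$ ($n{\left(f,Z \right)} = 4 - 3 = 1$)
$I{\left(N,a \right)} = N \left(1 + N\right)$ ($I{\left(N,a \right)} = \left(N + 1\right) \left(0 + N\right) = \left(1 + N\right) N = N \left(1 + N\right)$)
$j{\left(l \right)} = \frac{5}{-5 - l}$ ($j{\left(l \right)} = \frac{5}{-2 - \left(3 + l\right)} = \frac{5}{-5 - l}$)
$\left(j{\left(-3 \right)} + \left(Y{\left(-4,7 \right)} + I{\left(8,4 \right)}\right)\right)^{2} = \left(- \frac{5}{5 - 3} + \left(7 + 8 \left(1 + 8\right)\right)\right)^{2} = \left(- \frac{5}{2} + \left(7 + 8 \cdot 9\right)\right)^{2} = \left(\left(-5\right) \frac{1}{2} + \left(7 + 72\right)\right)^{2} = \left(- \frac{5}{2} + 79\right)^{2} = \left(\frac{153}{2}\right)^{2} = \frac{23409}{4}$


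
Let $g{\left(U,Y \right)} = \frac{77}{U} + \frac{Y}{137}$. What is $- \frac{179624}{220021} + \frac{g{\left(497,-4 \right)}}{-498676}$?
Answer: $- \frac{871288296779731}{1067238582490492} \approx -0.81639$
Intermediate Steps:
$g{\left(U,Y \right)} = \frac{77}{U} + \frac{Y}{137}$ ($g{\left(U,Y \right)} = \frac{77}{U} + Y \frac{1}{137} = \frac{77}{U} + \frac{Y}{137}$)
$- \frac{179624}{220021} + \frac{g{\left(497,-4 \right)}}{-498676} = - \frac{179624}{220021} + \frac{\frac{77}{497} + \frac{1}{137} \left(-4\right)}{-498676} = \left(-179624\right) \frac{1}{220021} + \left(77 \cdot \frac{1}{497} - \frac{4}{137}\right) \left(- \frac{1}{498676}\right) = - \frac{179624}{220021} + \left(\frac{11}{71} - \frac{4}{137}\right) \left(- \frac{1}{498676}\right) = - \frac{179624}{220021} + \frac{1223}{9727} \left(- \frac{1}{498676}\right) = - \frac{179624}{220021} - \frac{1223}{4850621452} = - \frac{871288296779731}{1067238582490492}$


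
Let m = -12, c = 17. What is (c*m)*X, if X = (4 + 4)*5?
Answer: -8160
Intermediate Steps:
X = 40 (X = 8*5 = 40)
(c*m)*X = (17*(-12))*40 = -204*40 = -8160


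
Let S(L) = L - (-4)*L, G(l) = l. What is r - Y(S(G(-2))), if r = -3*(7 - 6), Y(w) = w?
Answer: 7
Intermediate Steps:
S(L) = 5*L (S(L) = L + 4*L = 5*L)
r = -3 (r = -3*1 = -3)
r - Y(S(G(-2))) = -3 - 5*(-2) = -3 - 1*(-10) = -3 + 10 = 7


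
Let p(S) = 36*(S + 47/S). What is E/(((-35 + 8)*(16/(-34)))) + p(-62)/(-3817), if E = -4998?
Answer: -1673107279/4259772 ≈ -392.77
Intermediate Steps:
p(S) = 36*S + 1692/S
E/(((-35 + 8)*(16/(-34)))) + p(-62)/(-3817) = -4998*(-17/(8*(-35 + 8))) + (36*(-62) + 1692/(-62))/(-3817) = -4998/((-432*(-1)/34)) + (-2232 + 1692*(-1/62))*(-1/3817) = -4998/((-27*(-8/17))) + (-2232 - 846/31)*(-1/3817) = -4998/216/17 - 70038/31*(-1/3817) = -4998*17/216 + 70038/118327 = -14161/36 + 70038/118327 = -1673107279/4259772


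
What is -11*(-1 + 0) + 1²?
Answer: 12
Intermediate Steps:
-11*(-1 + 0) + 1² = -11*(-1) + 1 = 11 + 1 = 12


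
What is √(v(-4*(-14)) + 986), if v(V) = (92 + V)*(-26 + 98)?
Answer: √11642 ≈ 107.90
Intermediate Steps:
v(V) = 6624 + 72*V (v(V) = (92 + V)*72 = 6624 + 72*V)
√(v(-4*(-14)) + 986) = √((6624 + 72*(-4*(-14))) + 986) = √((6624 + 72*56) + 986) = √((6624 + 4032) + 986) = √(10656 + 986) = √11642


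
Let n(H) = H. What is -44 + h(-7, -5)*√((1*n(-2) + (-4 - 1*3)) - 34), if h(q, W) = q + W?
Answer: -44 - 12*I*√43 ≈ -44.0 - 78.689*I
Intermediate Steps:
h(q, W) = W + q
-44 + h(-7, -5)*√((1*n(-2) + (-4 - 1*3)) - 34) = -44 + (-5 - 7)*√((1*(-2) + (-4 - 1*3)) - 34) = -44 - 12*√((-2 + (-4 - 3)) - 34) = -44 - 12*√((-2 - 7) - 34) = -44 - 12*√(-9 - 34) = -44 - 12*I*√43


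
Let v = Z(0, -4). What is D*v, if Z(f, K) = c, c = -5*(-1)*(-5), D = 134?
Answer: -3350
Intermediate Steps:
c = -25 (c = 5*(-5) = -25)
Z(f, K) = -25
v = -25
D*v = 134*(-25) = -3350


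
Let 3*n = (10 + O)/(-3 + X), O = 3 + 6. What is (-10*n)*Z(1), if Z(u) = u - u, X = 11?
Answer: 0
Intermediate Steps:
Z(u) = 0
O = 9
n = 19/24 (n = ((10 + 9)/(-3 + 11))/3 = (19/8)/3 = (19*(1/8))/3 = (1/3)*(19/8) = 19/24 ≈ 0.79167)
(-10*n)*Z(1) = -10*19/24*0 = -95/12*0 = 0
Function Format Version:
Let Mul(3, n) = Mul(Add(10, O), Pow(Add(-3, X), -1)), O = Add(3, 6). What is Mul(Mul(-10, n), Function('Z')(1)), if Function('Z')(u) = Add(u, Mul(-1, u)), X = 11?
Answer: 0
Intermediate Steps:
Function('Z')(u) = 0
O = 9
n = Rational(19, 24) (n = Mul(Rational(1, 3), Mul(Add(10, 9), Pow(Add(-3, 11), -1))) = Mul(Rational(1, 3), Mul(19, Pow(8, -1))) = Mul(Rational(1, 3), Mul(19, Rational(1, 8))) = Mul(Rational(1, 3), Rational(19, 8)) = Rational(19, 24) ≈ 0.79167)
Mul(Mul(-10, n), Function('Z')(1)) = Mul(Mul(-10, Rational(19, 24)), 0) = Mul(Rational(-95, 12), 0) = 0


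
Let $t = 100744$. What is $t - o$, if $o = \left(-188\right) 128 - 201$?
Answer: $125009$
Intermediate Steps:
$o = -24265$ ($o = -24064 - 201 = -24265$)
$t - o = 100744 - -24265 = 100744 + 24265 = 125009$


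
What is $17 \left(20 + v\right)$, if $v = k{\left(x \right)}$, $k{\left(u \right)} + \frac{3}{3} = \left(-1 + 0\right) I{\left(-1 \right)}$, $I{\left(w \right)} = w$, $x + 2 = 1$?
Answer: $340$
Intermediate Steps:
$x = -1$ ($x = -2 + 1 = -1$)
$k{\left(u \right)} = 0$ ($k{\left(u \right)} = -1 + \left(-1 + 0\right) \left(-1\right) = -1 - -1 = -1 + 1 = 0$)
$v = 0$
$17 \left(20 + v\right) = 17 \left(20 + 0\right) = 17 \cdot 20 = 340$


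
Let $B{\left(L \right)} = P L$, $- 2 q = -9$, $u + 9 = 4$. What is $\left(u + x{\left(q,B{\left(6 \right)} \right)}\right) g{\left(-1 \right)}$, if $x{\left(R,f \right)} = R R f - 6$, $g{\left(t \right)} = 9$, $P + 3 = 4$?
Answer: $\frac{1989}{2} \approx 994.5$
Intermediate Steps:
$u = -5$ ($u = -9 + 4 = -5$)
$P = 1$ ($P = -3 + 4 = 1$)
$q = \frac{9}{2}$ ($q = \left(- \frac{1}{2}\right) \left(-9\right) = \frac{9}{2} \approx 4.5$)
$B{\left(L \right)} = L$ ($B{\left(L \right)} = 1 L = L$)
$x{\left(R,f \right)} = -6 + f R^{2}$ ($x{\left(R,f \right)} = R^{2} f - 6 = f R^{2} - 6 = -6 + f R^{2}$)
$\left(u + x{\left(q,B{\left(6 \right)} \right)}\right) g{\left(-1 \right)} = \left(-5 - \left(6 - 6 \left(\frac{9}{2}\right)^{2}\right)\right) 9 = \left(-5 + \left(-6 + 6 \cdot \frac{81}{4}\right)\right) 9 = \left(-5 + \left(-6 + \frac{243}{2}\right)\right) 9 = \left(-5 + \frac{231}{2}\right) 9 = \frac{221}{2} \cdot 9 = \frac{1989}{2}$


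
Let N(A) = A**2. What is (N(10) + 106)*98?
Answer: 20188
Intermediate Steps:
(N(10) + 106)*98 = (10**2 + 106)*98 = (100 + 106)*98 = 206*98 = 20188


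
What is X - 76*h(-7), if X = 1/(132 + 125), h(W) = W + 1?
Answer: 117193/257 ≈ 456.00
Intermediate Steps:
h(W) = 1 + W
X = 1/257 ≈ 0.0038911
X - 76*h(-7) = 1/257 - 76*(1 - 7) = 1/257 - 76*(-6) = 1/257 + 456 = 117193/257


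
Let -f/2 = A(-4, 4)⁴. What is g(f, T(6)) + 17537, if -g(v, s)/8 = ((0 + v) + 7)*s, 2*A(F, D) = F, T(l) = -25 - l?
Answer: 11337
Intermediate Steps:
A(F, D) = F/2
f = -32 (f = -2*((½)*(-4))⁴ = -2*(-2)⁴ = -2*16 = -32)
g(v, s) = -8*s*(7 + v) (g(v, s) = -8*((0 + v) + 7)*s = -8*(v + 7)*s = -8*(7 + v)*s = -8*s*(7 + v))
g(f, T(6)) + 17537 = -8*(-25 - 1*6)*(7 - 32) + 17537 = -8*(-25 - 6)*(-25) + 17537 = -8*(-31)*(-25) + 17537 = -6200 + 17537 = 11337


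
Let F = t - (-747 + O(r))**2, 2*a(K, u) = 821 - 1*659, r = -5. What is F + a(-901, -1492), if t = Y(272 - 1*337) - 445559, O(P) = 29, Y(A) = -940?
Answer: -961942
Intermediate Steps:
a(K, u) = 81 (a(K, u) = (821 - 1*659)/2 = (821 - 659)/2 = (1/2)*162 = 81)
t = -446499 (t = -940 - 445559 = -446499)
F = -962023 (F = -446499 - (-747 + 29)**2 = -446499 - 1*(-718)**2 = -446499 - 1*515524 = -446499 - 515524 = -962023)
F + a(-901, -1492) = -962023 + 81 = -961942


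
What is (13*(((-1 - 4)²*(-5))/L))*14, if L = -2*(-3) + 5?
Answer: -22750/11 ≈ -2068.2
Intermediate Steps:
L = 11 (L = 6 + 5 = 11)
(13*(((-1 - 4)²*(-5))/L))*14 = (13*(((-1 - 4)²*(-5))/11))*14 = (13*(((-5)²*(-5))*(1/11)))*14 = (13*((25*(-5))*(1/11)))*14 = (13*(-125*1/11))*14 = (13*(-125/11))*14 = -1625/11*14 = -22750/11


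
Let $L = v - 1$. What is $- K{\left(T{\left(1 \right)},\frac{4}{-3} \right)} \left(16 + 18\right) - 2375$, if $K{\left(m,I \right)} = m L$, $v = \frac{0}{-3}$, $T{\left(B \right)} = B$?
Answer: $-2341$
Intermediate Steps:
$v = 0$ ($v = 0 \left(- \frac{1}{3}\right) = 0$)
$L = -1$ ($L = 0 - 1 = -1$)
$K{\left(m,I \right)} = - m$ ($K{\left(m,I \right)} = m \left(-1\right) = - m$)
$- K{\left(T{\left(1 \right)},\frac{4}{-3} \right)} \left(16 + 18\right) - 2375 = - \left(-1\right) 1 \left(16 + 18\right) - 2375 = \left(-1\right) \left(-1\right) 34 - 2375 = 1 \cdot 34 - 2375 = 34 - 2375 = -2341$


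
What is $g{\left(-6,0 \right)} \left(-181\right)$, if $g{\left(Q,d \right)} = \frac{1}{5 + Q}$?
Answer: $181$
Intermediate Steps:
$g{\left(-6,0 \right)} \left(-181\right) = \frac{1}{5 - 6} \left(-181\right) = \frac{1}{-1} \left(-181\right) = \left(-1\right) \left(-181\right) = 181$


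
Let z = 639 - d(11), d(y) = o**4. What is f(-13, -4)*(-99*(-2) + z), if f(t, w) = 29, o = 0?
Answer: 24273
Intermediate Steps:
d(y) = 0 (d(y) = 0**4 = 0)
z = 639 (z = 639 - 1*0 = 639 + 0 = 639)
f(-13, -4)*(-99*(-2) + z) = 29*(-99*(-2) + 639) = 29*(-33*(-6) + 639) = 29*(198 + 639) = 29*837 = 24273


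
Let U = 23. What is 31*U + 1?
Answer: 714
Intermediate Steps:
31*U + 1 = 31*23 + 1 = 713 + 1 = 714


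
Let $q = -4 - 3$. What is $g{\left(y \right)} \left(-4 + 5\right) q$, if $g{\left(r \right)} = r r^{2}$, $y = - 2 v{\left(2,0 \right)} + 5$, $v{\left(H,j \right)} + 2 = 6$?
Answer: $189$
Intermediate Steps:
$q = -7$
$v{\left(H,j \right)} = 4$ ($v{\left(H,j \right)} = -2 + 6 = 4$)
$y = -3$ ($y = \left(-2\right) 4 + 5 = -8 + 5 = -3$)
$g{\left(r \right)} = r^{3}$
$g{\left(y \right)} \left(-4 + 5\right) q = \left(-3\right)^{3} \left(-4 + 5\right) \left(-7\right) = - 27 \cdot 1 \left(-7\right) = \left(-27\right) \left(-7\right) = 189$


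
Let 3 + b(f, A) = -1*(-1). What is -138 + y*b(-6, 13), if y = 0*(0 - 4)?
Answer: -138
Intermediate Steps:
y = 0 (y = 0*(-4) = 0)
b(f, A) = -2 (b(f, A) = -3 - 1*(-1) = -3 + 1 = -2)
-138 + y*b(-6, 13) = -138 + 0*(-2) = -138 + 0 = -138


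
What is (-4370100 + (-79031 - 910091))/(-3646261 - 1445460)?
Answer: 5359222/5091721 ≈ 1.0525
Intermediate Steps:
(-4370100 + (-79031 - 910091))/(-3646261 - 1445460) = (-4370100 - 989122)/(-5091721) = -5359222*(-1/5091721) = 5359222/5091721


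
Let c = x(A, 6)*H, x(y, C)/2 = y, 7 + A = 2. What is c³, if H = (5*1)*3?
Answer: -3375000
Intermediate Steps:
A = -5 (A = -7 + 2 = -5)
x(y, C) = 2*y
H = 15 (H = 5*3 = 15)
c = -150 (c = (2*(-5))*15 = -10*15 = -150)
c³ = (-150)³ = -3375000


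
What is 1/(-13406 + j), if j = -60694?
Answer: -1/74100 ≈ -1.3495e-5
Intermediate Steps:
1/(-13406 + j) = 1/(-13406 - 60694) = 1/(-74100) = -1/74100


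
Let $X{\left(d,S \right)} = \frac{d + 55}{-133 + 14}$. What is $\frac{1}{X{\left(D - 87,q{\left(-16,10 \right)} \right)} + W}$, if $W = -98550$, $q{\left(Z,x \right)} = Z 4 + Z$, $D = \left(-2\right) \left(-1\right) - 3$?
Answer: $- \frac{119}{11727417} \approx -1.0147 \cdot 10^{-5}$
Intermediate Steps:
$D = -1$ ($D = 2 - 3 = -1$)
$q{\left(Z,x \right)} = 5 Z$ ($q{\left(Z,x \right)} = 4 Z + Z = 5 Z$)
$X{\left(d,S \right)} = - \frac{55}{119} - \frac{d}{119}$ ($X{\left(d,S \right)} = \frac{55 + d}{-119} = \left(55 + d\right) \left(- \frac{1}{119}\right) = - \frac{55}{119} - \frac{d}{119}$)
$\frac{1}{X{\left(D - 87,q{\left(-16,10 \right)} \right)} + W} = \frac{1}{\left(- \frac{55}{119} - \frac{-1 - 87}{119}\right) - 98550} = \frac{1}{\left(- \frac{55}{119} - - \frac{88}{119}\right) - 98550} = \frac{1}{\left(- \frac{55}{119} + \frac{88}{119}\right) - 98550} = \frac{1}{\frac{33}{119} - 98550} = \frac{1}{- \frac{11727417}{119}} = - \frac{119}{11727417}$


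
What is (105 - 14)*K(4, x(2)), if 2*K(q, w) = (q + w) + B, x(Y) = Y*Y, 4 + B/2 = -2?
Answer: -182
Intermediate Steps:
B = -12 (B = -8 + 2*(-2) = -8 - 4 = -12)
x(Y) = Y²
K(q, w) = -6 + q/2 + w/2 (K(q, w) = ((q + w) - 12)/2 = (-12 + q + w)/2 = -6 + q/2 + w/2)
(105 - 14)*K(4, x(2)) = (105 - 14)*(-6 + (½)*4 + (½)*2²) = 91*(-6 + 2 + (½)*4) = 91*(-6 + 2 + 2) = 91*(-2) = -182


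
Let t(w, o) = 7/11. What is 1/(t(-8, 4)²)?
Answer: 121/49 ≈ 2.4694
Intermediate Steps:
t(w, o) = 7/11 (t(w, o) = 7*(1/11) = 7/11)
1/(t(-8, 4)²) = 1/((7/11)²) = 1/(49/121) = 121/49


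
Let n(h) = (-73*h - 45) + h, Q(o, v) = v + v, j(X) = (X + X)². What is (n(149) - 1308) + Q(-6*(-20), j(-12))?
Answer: -10929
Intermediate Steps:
j(X) = 4*X² (j(X) = (2*X)² = 4*X²)
Q(o, v) = 2*v
n(h) = -45 - 72*h (n(h) = (-45 - 73*h) + h = -45 - 72*h)
(n(149) - 1308) + Q(-6*(-20), j(-12)) = ((-45 - 72*149) - 1308) + 2*(4*(-12)²) = ((-45 - 10728) - 1308) + 2*(4*144) = (-10773 - 1308) + 2*576 = -12081 + 1152 = -10929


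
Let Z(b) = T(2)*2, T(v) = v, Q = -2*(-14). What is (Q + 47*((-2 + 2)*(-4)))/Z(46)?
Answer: 7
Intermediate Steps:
Q = 28
Z(b) = 4 (Z(b) = 2*2 = 4)
(Q + 47*((-2 + 2)*(-4)))/Z(46) = (28 + 47*((-2 + 2)*(-4)))/4 = (28 + 47*(0*(-4)))*(¼) = (28 + 47*0)*(¼) = (28 + 0)*(¼) = 28*(¼) = 7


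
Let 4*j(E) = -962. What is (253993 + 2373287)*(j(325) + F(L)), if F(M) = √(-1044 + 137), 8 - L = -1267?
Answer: -631860840 + 2627280*I*√907 ≈ -6.3186e+8 + 7.9124e+7*I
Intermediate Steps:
L = 1275 (L = 8 - 1*(-1267) = 8 + 1267 = 1275)
j(E) = -481/2 (j(E) = (¼)*(-962) = -481/2)
F(M) = I*√907 (F(M) = √(-907) = I*√907)
(253993 + 2373287)*(j(325) + F(L)) = (253993 + 2373287)*(-481/2 + I*√907) = 2627280*(-481/2 + I*√907) = -631860840 + 2627280*I*√907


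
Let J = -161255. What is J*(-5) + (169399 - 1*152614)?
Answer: 823060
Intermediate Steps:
J*(-5) + (169399 - 1*152614) = -161255*(-5) + (169399 - 1*152614) = 806275 + (169399 - 152614) = 806275 + 16785 = 823060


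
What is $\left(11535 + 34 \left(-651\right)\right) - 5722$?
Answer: $-16321$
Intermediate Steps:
$\left(11535 + 34 \left(-651\right)\right) - 5722 = \left(11535 - 22134\right) - 5722 = -10599 - 5722 = -16321$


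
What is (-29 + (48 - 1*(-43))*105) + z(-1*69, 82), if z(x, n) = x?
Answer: 9457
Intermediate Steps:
(-29 + (48 - 1*(-43))*105) + z(-1*69, 82) = (-29 + (48 - 1*(-43))*105) - 1*69 = (-29 + (48 + 43)*105) - 69 = (-29 + 91*105) - 69 = (-29 + 9555) - 69 = 9526 - 69 = 9457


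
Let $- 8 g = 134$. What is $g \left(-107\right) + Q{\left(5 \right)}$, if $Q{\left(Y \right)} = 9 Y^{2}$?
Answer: $\frac{8069}{4} \approx 2017.3$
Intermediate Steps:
$g = - \frac{67}{4}$ ($g = \left(- \frac{1}{8}\right) 134 = - \frac{67}{4} \approx -16.75$)
$g \left(-107\right) + Q{\left(5 \right)} = \left(- \frac{67}{4}\right) \left(-107\right) + 9 \cdot 5^{2} = \frac{7169}{4} + 9 \cdot 25 = \frac{7169}{4} + 225 = \frac{8069}{4}$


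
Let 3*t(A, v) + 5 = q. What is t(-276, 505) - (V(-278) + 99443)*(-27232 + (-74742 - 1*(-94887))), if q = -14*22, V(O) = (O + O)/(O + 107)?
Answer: 6342979318/9 ≈ 7.0478e+8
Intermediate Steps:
V(O) = 2*O/(107 + O) (V(O) = (2*O)/(107 + O) = 2*O/(107 + O))
q = -308
t(A, v) = -313/3 (t(A, v) = -5/3 + (⅓)*(-308) = -5/3 - 308/3 = -313/3)
t(-276, 505) - (V(-278) + 99443)*(-27232 + (-74742 - 1*(-94887))) = -313/3 - (2*(-278)/(107 - 278) + 99443)*(-27232 + (-74742 - 1*(-94887))) = -313/3 - (2*(-278)/(-171) + 99443)*(-27232 + (-74742 + 94887)) = -313/3 - (2*(-278)*(-1/171) + 99443)*(-27232 + 20145) = -313/3 - (556/171 + 99443)*(-7087) = -313/3 - 17005309*(-7087)/171 = -313/3 - 1*(-6342980257/9) = -313/3 + 6342980257/9 = 6342979318/9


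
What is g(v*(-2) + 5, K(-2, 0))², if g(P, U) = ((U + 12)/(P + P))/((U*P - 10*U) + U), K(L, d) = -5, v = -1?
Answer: 1/400 ≈ 0.0025000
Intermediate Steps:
g(P, U) = (12 + U)/(2*P*(-9*U + P*U)) (g(P, U) = ((12 + U)/((2*P)))/((P*U - 10*U) + U) = ((12 + U)*(1/(2*P)))/((-10*U + P*U) + U) = ((12 + U)/(2*P))/(-9*U + P*U) = (12 + U)/(2*P*(-9*U + P*U)))
g(v*(-2) + 5, K(-2, 0))² = ((½)*(12 - 5)/((-1*(-2) + 5)*(-5)*(-9 + (-1*(-2) + 5))))² = ((½)*(-⅕)*7/((2 + 5)*(-9 + (2 + 5))))² = ((½)*(-⅕)*7/(7*(-9 + 7)))² = ((½)*(⅐)*(-⅕)*7/(-2))² = ((½)*(⅐)*(-⅕)*(-½)*7)² = (1/20)² = 1/400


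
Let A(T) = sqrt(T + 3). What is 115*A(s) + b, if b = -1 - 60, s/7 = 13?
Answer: -61 + 115*sqrt(94) ≈ 1054.0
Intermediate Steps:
s = 91 (s = 7*13 = 91)
b = -61
A(T) = sqrt(3 + T)
115*A(s) + b = 115*sqrt(3 + 91) - 61 = 115*sqrt(94) - 61 = -61 + 115*sqrt(94)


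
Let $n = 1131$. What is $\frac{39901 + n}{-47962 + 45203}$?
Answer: $- \frac{41032}{2759} \approx -14.872$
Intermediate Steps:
$\frac{39901 + n}{-47962 + 45203} = \frac{39901 + 1131}{-47962 + 45203} = \frac{41032}{-2759} = 41032 \left(- \frac{1}{2759}\right) = - \frac{41032}{2759}$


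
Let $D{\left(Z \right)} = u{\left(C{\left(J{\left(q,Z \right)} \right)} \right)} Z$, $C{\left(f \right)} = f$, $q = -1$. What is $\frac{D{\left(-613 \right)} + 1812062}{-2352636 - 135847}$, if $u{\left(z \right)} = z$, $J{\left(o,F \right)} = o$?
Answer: $- \frac{1812675}{2488483} \approx -0.72843$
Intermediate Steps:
$D{\left(Z \right)} = - Z$
$\frac{D{\left(-613 \right)} + 1812062}{-2352636 - 135847} = \frac{\left(-1\right) \left(-613\right) + 1812062}{-2352636 - 135847} = \frac{613 + 1812062}{-2488483} = 1812675 \left(- \frac{1}{2488483}\right) = - \frac{1812675}{2488483}$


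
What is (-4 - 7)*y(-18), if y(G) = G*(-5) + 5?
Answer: -1045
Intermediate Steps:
y(G) = 5 - 5*G (y(G) = -5*G + 5 = 5 - 5*G)
(-4 - 7)*y(-18) = (-4 - 7)*(5 - 5*(-18)) = -11*(5 + 90) = -11*95 = -1045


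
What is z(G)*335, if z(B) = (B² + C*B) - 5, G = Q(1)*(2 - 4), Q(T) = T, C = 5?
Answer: -3685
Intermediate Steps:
G = -2 (G = 1*(2 - 4) = 1*(-2) = -2)
z(B) = -5 + B² + 5*B (z(B) = (B² + 5*B) - 5 = -5 + B² + 5*B)
z(G)*335 = (-5 + (-2)² + 5*(-2))*335 = (-5 + 4 - 10)*335 = -11*335 = -3685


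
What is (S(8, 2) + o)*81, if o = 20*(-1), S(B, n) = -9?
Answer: -2349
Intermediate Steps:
o = -20
(S(8, 2) + o)*81 = (-9 - 20)*81 = -29*81 = -2349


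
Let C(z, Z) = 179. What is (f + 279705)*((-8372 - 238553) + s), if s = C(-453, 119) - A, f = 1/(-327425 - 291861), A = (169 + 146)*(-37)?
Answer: -40721849580362239/619286 ≈ -6.5756e+10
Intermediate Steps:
A = -11655 (A = 315*(-37) = -11655)
f = -1/619286 (f = 1/(-619286) = -1/619286 ≈ -1.6148e-6)
s = 11834 (s = 179 - 1*(-11655) = 179 + 11655 = 11834)
(f + 279705)*((-8372 - 238553) + s) = (-1/619286 + 279705)*((-8372 - 238553) + 11834) = 173217390629*(-246925 + 11834)/619286 = (173217390629/619286)*(-235091) = -40721849580362239/619286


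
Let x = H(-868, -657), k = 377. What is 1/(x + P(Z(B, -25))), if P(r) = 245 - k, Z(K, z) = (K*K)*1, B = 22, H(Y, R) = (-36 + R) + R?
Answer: -1/1482 ≈ -0.00067476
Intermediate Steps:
H(Y, R) = -36 + 2*R
Z(K, z) = K² (Z(K, z) = K²*1 = K²)
x = -1350 (x = -36 + 2*(-657) = -36 - 1314 = -1350)
P(r) = -132 (P(r) = 245 - 1*377 = 245 - 377 = -132)
1/(x + P(Z(B, -25))) = 1/(-1350 - 132) = 1/(-1482) = -1/1482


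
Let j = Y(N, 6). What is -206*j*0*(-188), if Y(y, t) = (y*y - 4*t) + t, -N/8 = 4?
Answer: 0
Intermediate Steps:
N = -32 (N = -8*4 = -32)
Y(y, t) = y² - 3*t (Y(y, t) = (y² - 4*t) + t = y² - 3*t)
j = 1006 (j = (-32)² - 3*6 = 1024 - 18 = 1006)
-206*j*0*(-188) = -206*1006*0*(-188) = -0*(-188) = -206*0*(-188) = 0*(-188) = 0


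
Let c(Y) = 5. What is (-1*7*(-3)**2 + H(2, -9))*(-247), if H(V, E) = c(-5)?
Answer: 14326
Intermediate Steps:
H(V, E) = 5
(-1*7*(-3)**2 + H(2, -9))*(-247) = (-1*7*(-3)**2 + 5)*(-247) = (-7*9 + 5)*(-247) = (-63 + 5)*(-247) = -58*(-247) = 14326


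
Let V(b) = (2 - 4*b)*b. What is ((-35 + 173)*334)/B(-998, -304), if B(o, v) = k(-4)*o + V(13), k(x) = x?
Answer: 7682/557 ≈ 13.792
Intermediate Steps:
V(b) = b*(2 - 4*b)
B(o, v) = -650 - 4*o (B(o, v) = -4*o + 2*13*(1 - 2*13) = -4*o + 2*13*(1 - 26) = -4*o + 2*13*(-25) = -4*o - 650 = -650 - 4*o)
((-35 + 173)*334)/B(-998, -304) = ((-35 + 173)*334)/(-650 - 4*(-998)) = (138*334)/(-650 + 3992) = 46092/3342 = 46092*(1/3342) = 7682/557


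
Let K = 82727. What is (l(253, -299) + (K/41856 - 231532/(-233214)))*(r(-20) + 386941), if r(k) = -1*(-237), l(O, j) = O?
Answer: 26872515088208581/271150144 ≈ 9.9106e+7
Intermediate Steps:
r(k) = 237
(l(253, -299) + (K/41856 - 231532/(-233214)))*(r(-20) + 386941) = (253 + (82727/41856 - 231532/(-233214)))*(237 + 386941) = (253 + (82727*(1/41856) - 231532*(-1/233214)))*387178 = (253 + (82727/41856 + 115766/116607))*387178 = (253 + 1610227665/542300288)*387178 = (138812200529/542300288)*387178 = 26872515088208581/271150144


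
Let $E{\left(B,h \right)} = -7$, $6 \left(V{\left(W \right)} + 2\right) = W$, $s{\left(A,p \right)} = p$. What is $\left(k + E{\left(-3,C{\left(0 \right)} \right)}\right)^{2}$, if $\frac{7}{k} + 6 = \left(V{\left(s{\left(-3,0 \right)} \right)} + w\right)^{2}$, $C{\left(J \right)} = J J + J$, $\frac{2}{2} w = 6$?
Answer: $\frac{3969}{100} \approx 39.69$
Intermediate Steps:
$w = 6$
$V{\left(W \right)} = -2 + \frac{W}{6}$
$C{\left(J \right)} = J + J^{2}$ ($C{\left(J \right)} = J^{2} + J = J + J^{2}$)
$k = \frac{7}{10}$ ($k = \frac{7}{-6 + \left(\left(-2 + \frac{1}{6} \cdot 0\right) + 6\right)^{2}} = \frac{7}{-6 + \left(\left(-2 + 0\right) + 6\right)^{2}} = \frac{7}{-6 + \left(-2 + 6\right)^{2}} = \frac{7}{-6 + 4^{2}} = \frac{7}{-6 + 16} = \frac{7}{10} \approx 0.7$)
$\left(k + E{\left(-3,C{\left(0 \right)} \right)}\right)^{2} = \left(\frac{7}{10} - 7\right)^{2} = \left(- \frac{63}{10}\right)^{2} = \frac{3969}{100}$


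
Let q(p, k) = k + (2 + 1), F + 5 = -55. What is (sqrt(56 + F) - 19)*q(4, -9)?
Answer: 114 - 12*I ≈ 114.0 - 12.0*I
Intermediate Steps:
F = -60 (F = -5 - 55 = -60)
q(p, k) = 3 + k (q(p, k) = k + 3 = 3 + k)
(sqrt(56 + F) - 19)*q(4, -9) = (sqrt(56 - 60) - 19)*(3 - 9) = (sqrt(-4) - 19)*(-6) = (2*I - 19)*(-6) = (-19 + 2*I)*(-6) = 114 - 12*I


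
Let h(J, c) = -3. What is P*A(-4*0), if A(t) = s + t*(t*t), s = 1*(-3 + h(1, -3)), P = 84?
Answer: -504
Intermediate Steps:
s = -6 (s = 1*(-3 - 3) = 1*(-6) = -6)
A(t) = -6 + t³ (A(t) = -6 + t*(t*t) = -6 + t*t² = -6 + t³)
P*A(-4*0) = 84*(-6 + (-4*0)³) = 84*(-6 + 0³) = 84*(-6 + 0) = 84*(-6) = -504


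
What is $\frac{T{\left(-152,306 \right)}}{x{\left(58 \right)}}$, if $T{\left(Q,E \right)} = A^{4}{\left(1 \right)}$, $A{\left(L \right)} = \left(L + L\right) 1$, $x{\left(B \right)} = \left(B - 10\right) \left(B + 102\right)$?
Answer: $\frac{1}{480} \approx 0.0020833$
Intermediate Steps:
$x{\left(B \right)} = \left(-10 + B\right) \left(102 + B\right)$
$A{\left(L \right)} = 2 L$ ($A{\left(L \right)} = 2 L 1 = 2 L$)
$T{\left(Q,E \right)} = 16$ ($T{\left(Q,E \right)} = \left(2 \cdot 1\right)^{4} = 2^{4} = 16$)
$\frac{T{\left(-152,306 \right)}}{x{\left(58 \right)}} = \frac{16}{-1020 + 58^{2} + 92 \cdot 58} = \frac{16}{-1020 + 3364 + 5336} = \frac{16}{7680} = 16 \cdot \frac{1}{7680} = \frac{1}{480}$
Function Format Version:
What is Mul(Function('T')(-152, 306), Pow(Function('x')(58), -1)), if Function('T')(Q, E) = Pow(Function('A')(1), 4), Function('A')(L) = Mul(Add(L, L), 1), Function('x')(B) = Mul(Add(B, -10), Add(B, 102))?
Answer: Rational(1, 480) ≈ 0.0020833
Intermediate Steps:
Function('x')(B) = Mul(Add(-10, B), Add(102, B))
Function('A')(L) = Mul(2, L) (Function('A')(L) = Mul(Mul(2, L), 1) = Mul(2, L))
Function('T')(Q, E) = 16 (Function('T')(Q, E) = Pow(Mul(2, 1), 4) = Pow(2, 4) = 16)
Mul(Function('T')(-152, 306), Pow(Function('x')(58), -1)) = Mul(16, Pow(Add(-1020, Pow(58, 2), Mul(92, 58)), -1)) = Mul(16, Pow(Add(-1020, 3364, 5336), -1)) = Mul(16, Pow(7680, -1)) = Mul(16, Rational(1, 7680)) = Rational(1, 480)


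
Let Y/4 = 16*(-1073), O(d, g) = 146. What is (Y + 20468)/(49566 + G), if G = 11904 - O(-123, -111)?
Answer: -12051/15331 ≈ -0.78605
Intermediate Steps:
G = 11758 (G = 11904 - 1*146 = 11904 - 146 = 11758)
Y = -68672 (Y = 4*(16*(-1073)) = 4*(-17168) = -68672)
(Y + 20468)/(49566 + G) = (-68672 + 20468)/(49566 + 11758) = -48204/61324 = -48204*1/61324 = -12051/15331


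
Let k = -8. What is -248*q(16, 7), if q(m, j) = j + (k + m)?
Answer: -3720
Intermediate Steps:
q(m, j) = -8 + j + m (q(m, j) = j + (-8 + m) = -8 + j + m)
-248*q(16, 7) = -248*(-8 + 7 + 16) = -248*15 = -3720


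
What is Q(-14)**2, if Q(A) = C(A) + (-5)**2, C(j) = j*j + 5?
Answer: 51076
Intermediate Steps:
C(j) = 5 + j**2 (C(j) = j**2 + 5 = 5 + j**2)
Q(A) = 30 + A**2 (Q(A) = (5 + A**2) + (-5)**2 = (5 + A**2) + 25 = 30 + A**2)
Q(-14)**2 = (30 + (-14)**2)**2 = (30 + 196)**2 = 226**2 = 51076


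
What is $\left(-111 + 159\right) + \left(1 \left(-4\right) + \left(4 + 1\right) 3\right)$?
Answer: $59$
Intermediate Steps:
$\left(-111 + 159\right) + \left(1 \left(-4\right) + \left(4 + 1\right) 3\right) = 48 + \left(-4 + 5 \cdot 3\right) = 48 + \left(-4 + 15\right) = 48 + 11 = 59$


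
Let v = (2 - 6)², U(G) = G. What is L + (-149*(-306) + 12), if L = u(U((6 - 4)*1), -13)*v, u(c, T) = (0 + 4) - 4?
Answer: 45606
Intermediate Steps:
u(c, T) = 0 (u(c, T) = 4 - 4 = 0)
v = 16 (v = (-4)² = 16)
L = 0 (L = 0*16 = 0)
L + (-149*(-306) + 12) = 0 + (-149*(-306) + 12) = 0 + (45594 + 12) = 0 + 45606 = 45606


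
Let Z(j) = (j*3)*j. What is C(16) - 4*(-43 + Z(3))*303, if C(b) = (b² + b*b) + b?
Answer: 19920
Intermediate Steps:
C(b) = b + 2*b² (C(b) = (b² + b²) + b = 2*b² + b = b + 2*b²)
Z(j) = 3*j² (Z(j) = (3*j)*j = 3*j²)
C(16) - 4*(-43 + Z(3))*303 = 16*(1 + 2*16) - 4*(-43 + 3*3²)*303 = 16*(1 + 32) - 4*(-43 + 3*9)*303 = 16*33 - 4*(-43 + 27)*303 = 528 - 4*(-16)*303 = 528 + 64*303 = 528 + 19392 = 19920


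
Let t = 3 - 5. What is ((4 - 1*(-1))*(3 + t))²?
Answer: 25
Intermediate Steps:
t = -2
((4 - 1*(-1))*(3 + t))² = ((4 - 1*(-1))*(3 - 2))² = ((4 + 1)*1)² = (5*1)² = 5² = 25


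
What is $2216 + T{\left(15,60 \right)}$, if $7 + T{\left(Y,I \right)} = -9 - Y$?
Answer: $2185$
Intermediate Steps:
$T{\left(Y,I \right)} = -16 - Y$ ($T{\left(Y,I \right)} = -7 - \left(9 + Y\right) = -16 - Y$)
$2216 + T{\left(15,60 \right)} = 2216 - 31 = 2185$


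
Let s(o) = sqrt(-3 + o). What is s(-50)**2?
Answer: -53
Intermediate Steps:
s(-50)**2 = (sqrt(-3 - 50))**2 = (sqrt(-53))**2 = (I*sqrt(53))**2 = -53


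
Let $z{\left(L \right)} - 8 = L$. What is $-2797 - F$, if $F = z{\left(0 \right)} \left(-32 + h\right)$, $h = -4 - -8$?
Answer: $-2573$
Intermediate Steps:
$z{\left(L \right)} = 8 + L$
$h = 4$ ($h = -4 + 8 = 4$)
$F = -224$ ($F = \left(8 + 0\right) \left(-32 + 4\right) = 8 \left(-28\right) = -224$)
$-2797 - F = -2797 - -224 = -2797 + 224 = -2573$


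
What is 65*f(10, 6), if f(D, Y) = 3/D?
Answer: 39/2 ≈ 19.500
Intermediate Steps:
65*f(10, 6) = 65*(3/10) = 39/2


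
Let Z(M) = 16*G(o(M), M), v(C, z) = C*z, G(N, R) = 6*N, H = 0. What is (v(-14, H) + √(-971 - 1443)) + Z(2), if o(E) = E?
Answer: 192 + I*√2414 ≈ 192.0 + 49.132*I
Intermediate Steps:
Z(M) = 96*M (Z(M) = 16*(6*M) = 96*M)
(v(-14, H) + √(-971 - 1443)) + Z(2) = (-14*0 + √(-971 - 1443)) + 96*2 = (0 + √(-2414)) + 192 = (0 + I*√2414) + 192 = I*√2414 + 192 = 192 + I*√2414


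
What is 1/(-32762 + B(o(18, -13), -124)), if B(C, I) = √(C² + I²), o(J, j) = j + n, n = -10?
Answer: -32762/1073332739 - √15905/1073332739 ≈ -3.0641e-5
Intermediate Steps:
o(J, j) = -10 + j (o(J, j) = j - 10 = -10 + j)
1/(-32762 + B(o(18, -13), -124)) = 1/(-32762 + √((-10 - 13)² + (-124)²)) = 1/(-32762 + √((-23)² + 15376)) = 1/(-32762 + √(529 + 15376)) = 1/(-32762 + √15905)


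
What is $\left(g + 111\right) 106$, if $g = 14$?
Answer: $13250$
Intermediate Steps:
$\left(g + 111\right) 106 = \left(14 + 111\right) 106 = 125 \cdot 106 = 13250$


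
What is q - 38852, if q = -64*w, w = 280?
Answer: -56772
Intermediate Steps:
q = -17920 (q = -64*280 = -17920)
q - 38852 = -17920 - 38852 = -56772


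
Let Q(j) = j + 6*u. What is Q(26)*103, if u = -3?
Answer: 824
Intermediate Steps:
Q(j) = -18 + j (Q(j) = j + 6*(-3) = j - 18 = -18 + j)
Q(26)*103 = (-18 + 26)*103 = 8*103 = 824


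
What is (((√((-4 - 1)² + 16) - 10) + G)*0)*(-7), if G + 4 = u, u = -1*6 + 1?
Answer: 0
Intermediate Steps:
u = -5 (u = -6 + 1 = -5)
G = -9 (G = -4 - 5 = -9)
(((√((-4 - 1)² + 16) - 10) + G)*0)*(-7) = (((√((-4 - 1)² + 16) - 10) - 9)*0)*(-7) = (((√((-5)² + 16) - 10) - 9)*0)*(-7) = (((√(25 + 16) - 10) - 9)*0)*(-7) = (((√41 - 10) - 9)*0)*(-7) = (((-10 + √41) - 9)*0)*(-7) = ((-19 + √41)*0)*(-7) = 0*(-7) = 0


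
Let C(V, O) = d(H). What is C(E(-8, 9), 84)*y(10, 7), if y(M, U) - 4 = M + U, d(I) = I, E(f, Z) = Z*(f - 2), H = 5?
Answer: 105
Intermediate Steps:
E(f, Z) = Z*(-2 + f)
C(V, O) = 5
y(M, U) = 4 + M + U (y(M, U) = 4 + (M + U) = 4 + M + U)
C(E(-8, 9), 84)*y(10, 7) = 5*(4 + 10 + 7) = 5*21 = 105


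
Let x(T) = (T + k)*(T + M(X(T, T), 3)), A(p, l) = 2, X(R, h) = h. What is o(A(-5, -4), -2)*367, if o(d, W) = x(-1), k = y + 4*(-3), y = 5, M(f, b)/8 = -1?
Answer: 26424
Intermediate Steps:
M(f, b) = -8 (M(f, b) = 8*(-1) = -8)
k = -7 (k = 5 + 4*(-3) = 5 - 12 = -7)
x(T) = (-8 + T)*(-7 + T) (x(T) = (T - 7)*(T - 8) = (-7 + T)*(-8 + T) = (-8 + T)*(-7 + T))
o(d, W) = 72 (o(d, W) = 56 + (-1)² - 15*(-1) = 56 + 1 + 15 = 72)
o(A(-5, -4), -2)*367 = 72*367 = 26424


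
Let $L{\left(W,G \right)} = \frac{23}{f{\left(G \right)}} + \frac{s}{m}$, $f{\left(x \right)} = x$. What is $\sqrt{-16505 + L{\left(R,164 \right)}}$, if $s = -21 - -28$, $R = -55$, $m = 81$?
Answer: $\frac{i \sqrt{8989225769}}{738} \approx 128.47 i$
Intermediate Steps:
$s = 7$ ($s = -21 + 28 = 7$)
$L{\left(W,G \right)} = \frac{7}{81} + \frac{23}{G}$ ($L{\left(W,G \right)} = \frac{23}{G} + \frac{7}{81} = \frac{7}{81} + \frac{23}{G}$)
$\sqrt{-16505 + L{\left(R,164 \right)}} = \sqrt{-16505 + \left(\frac{7}{81} + \frac{23}{164}\right)} = \sqrt{-16505 + \frac{3011}{13284}} = \sqrt{- \frac{219249409}{13284}} = \frac{i \sqrt{8989225769}}{738}$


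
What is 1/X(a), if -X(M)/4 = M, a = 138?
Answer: -1/552 ≈ -0.0018116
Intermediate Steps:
X(M) = -4*M
1/X(a) = 1/(-4*138) = 1/(-552) = -1/552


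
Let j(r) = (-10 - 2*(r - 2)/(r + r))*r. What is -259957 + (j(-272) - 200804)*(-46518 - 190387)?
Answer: 46861918093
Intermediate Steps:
j(r) = r*(-10 - (-2 + r)/r) (j(r) = (-10 - 2*(-2 + r)/(2*r))*r = (-10 - 2*(-2 + r)*1/(2*r))*r = (-10 - (-2 + r)/r)*r = r*(-10 - (-2 + r)/r))
-259957 + (j(-272) - 200804)*(-46518 - 190387) = -259957 + ((2 - 11*(-272)) - 200804)*(-46518 - 190387) = -259957 + ((2 + 2992) - 200804)*(-236905) = -259957 + (2994 - 200804)*(-236905) = -259957 - 197810*(-236905) = -259957 + 46862178050 = 46861918093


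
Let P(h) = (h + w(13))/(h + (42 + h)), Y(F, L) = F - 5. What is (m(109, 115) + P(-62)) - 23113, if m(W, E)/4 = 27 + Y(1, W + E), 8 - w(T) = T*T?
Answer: -1887499/82 ≈ -23018.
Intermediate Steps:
w(T) = 8 - T**2 (w(T) = 8 - T*T = 8 - T**2)
Y(F, L) = -5 + F
m(W, E) = 92 (m(W, E) = 4*(27 + (-5 + 1)) = 4*(27 - 4) = 4*23 = 92)
P(h) = (-161 + h)/(42 + 2*h) (P(h) = (h + (8 - 1*13**2))/(h + (42 + h)) = (h + (8 - 1*169))/(42 + 2*h) = (h + (8 - 169))/(42 + 2*h) = (h - 161)/(42 + 2*h) = (-161 + h)/(42 + 2*h))
(m(109, 115) + P(-62)) - 23113 = (92 + (-161 - 62)/(2*(21 - 62))) - 23113 = (92 + (1/2)*(-223)/(-41)) - 23113 = (92 + (1/2)*(-1/41)*(-223)) - 23113 = (92 + 223/82) - 23113 = 7767/82 - 23113 = -1887499/82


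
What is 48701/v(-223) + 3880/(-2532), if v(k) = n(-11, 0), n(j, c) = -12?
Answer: -3426597/844 ≈ -4059.9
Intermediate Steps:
v(k) = -12
48701/v(-223) + 3880/(-2532) = 48701/(-12) + 3880/(-2532) = 48701*(-1/12) + 3880*(-1/2532) = -48701/12 - 970/633 = -3426597/844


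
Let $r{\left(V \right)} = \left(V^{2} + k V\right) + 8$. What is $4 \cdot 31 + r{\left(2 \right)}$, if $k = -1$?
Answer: $134$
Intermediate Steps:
$r{\left(V \right)} = 8 + V^{2} - V$ ($r{\left(V \right)} = \left(V^{2} - V\right) + 8 = 8 + V^{2} - V$)
$4 \cdot 31 + r{\left(2 \right)} = 4 \cdot 31 + \left(8 + 2^{2} - 2\right) = 124 + \left(8 + 4 - 2\right) = 124 + 10 = 134$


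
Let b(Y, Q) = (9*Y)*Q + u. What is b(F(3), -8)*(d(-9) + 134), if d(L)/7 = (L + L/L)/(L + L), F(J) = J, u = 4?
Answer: -261608/9 ≈ -29068.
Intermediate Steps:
b(Y, Q) = 4 + 9*Q*Y (b(Y, Q) = (9*Y)*Q + 4 = 9*Q*Y + 4 = 4 + 9*Q*Y)
d(L) = 7*(1 + L)/(2*L) (d(L) = 7*((L + L/L)/(L + L)) = 7*((L + 1)/((2*L))) = 7*((1 + L)*(1/(2*L))) = 7*((1 + L)/(2*L)) = 7*(1 + L)/(2*L))
b(F(3), -8)*(d(-9) + 134) = (4 + 9*(-8)*3)*((7/2)*(1 - 9)/(-9) + 134) = (4 - 216)*((7/2)*(-⅑)*(-8) + 134) = -212*(28/9 + 134) = -212*1234/9 = -261608/9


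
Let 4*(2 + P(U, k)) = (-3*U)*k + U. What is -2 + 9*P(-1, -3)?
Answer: -85/2 ≈ -42.500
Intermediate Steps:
P(U, k) = -2 + U/4 - 3*U*k/4 (P(U, k) = -2 + ((-3*U)*k + U)/4 = -2 + (-3*U*k + U)/4 = -2 + (U - 3*U*k)/4 = -2 + (U/4 - 3*U*k/4) = -2 + U/4 - 3*U*k/4)
-2 + 9*P(-1, -3) = -2 + 9*(-2 + (1/4)*(-1) - 3/4*(-1)*(-3)) = -2 + 9*(-2 - 1/4 - 9/4) = -2 + 9*(-9/2) = -2 - 81/2 = -85/2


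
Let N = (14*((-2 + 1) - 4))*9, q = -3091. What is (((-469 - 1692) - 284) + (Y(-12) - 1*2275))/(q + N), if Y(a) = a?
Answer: 4732/3721 ≈ 1.2717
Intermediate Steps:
N = -630 (N = (14*(-1 - 4))*9 = (14*(-5))*9 = -70*9 = -630)
(((-469 - 1692) - 284) + (Y(-12) - 1*2275))/(q + N) = (((-469 - 1692) - 284) + (-12 - 1*2275))/(-3091 - 630) = ((-2161 - 284) + (-12 - 2275))/(-3721) = (-2445 - 2287)*(-1/3721) = -4732*(-1/3721) = 4732/3721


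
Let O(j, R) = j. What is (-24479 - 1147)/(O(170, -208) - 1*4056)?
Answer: 12813/1943 ≈ 6.5944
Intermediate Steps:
(-24479 - 1147)/(O(170, -208) - 1*4056) = (-24479 - 1147)/(170 - 1*4056) = -25626/(170 - 4056) = -25626/(-3886) = -25626*(-1/3886) = 12813/1943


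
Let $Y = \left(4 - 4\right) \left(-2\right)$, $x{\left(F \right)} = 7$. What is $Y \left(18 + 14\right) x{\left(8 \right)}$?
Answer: $0$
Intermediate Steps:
$Y = 0$ ($Y = 0 \left(-2\right) = 0$)
$Y \left(18 + 14\right) x{\left(8 \right)} = 0 \left(18 + 14\right) 7 = 0 \cdot 32 \cdot 7 = 0 \cdot 7 = 0$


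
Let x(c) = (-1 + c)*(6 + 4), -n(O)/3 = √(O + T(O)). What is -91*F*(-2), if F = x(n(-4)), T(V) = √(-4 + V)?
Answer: -1820 - 5460*√(-4 + 2*I*√2) ≈ -5480.6 - 11517.0*I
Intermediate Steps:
n(O) = -3*√(O + √(-4 + O))
x(c) = -10 + 10*c (x(c) = (-1 + c)*10 = -10 + 10*c)
F = -10 - 30*√(-4 + 2*I*√2) (F = -10 + 10*(-3*√(-4 + √(-4 - 4))) = -10 + 10*(-3*√(-4 + √(-8))) = -10 + 10*(-3*√(-4 + 2*I*√2)) = -10 - 30*√(-4 + 2*I*√2) ≈ -30.113 - 63.281*I)
-91*F*(-2) = -91*(-10 - 30*√(-4 + 2*I*√2))*(-2) = (910 + 2730*√(-4 + 2*I*√2))*(-2) = -1820 - 5460*√(-4 + 2*I*√2)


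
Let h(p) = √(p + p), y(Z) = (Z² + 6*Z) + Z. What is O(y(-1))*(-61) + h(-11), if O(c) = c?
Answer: 366 + I*√22 ≈ 366.0 + 4.6904*I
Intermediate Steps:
y(Z) = Z² + 7*Z
h(p) = √2*√p (h(p) = √(2*p) = √2*√p)
O(y(-1))*(-61) + h(-11) = -(7 - 1)*(-61) + √2*√(-11) = -1*6*(-61) + √2*(I*√11) = -6*(-61) + I*√22 = 366 + I*√22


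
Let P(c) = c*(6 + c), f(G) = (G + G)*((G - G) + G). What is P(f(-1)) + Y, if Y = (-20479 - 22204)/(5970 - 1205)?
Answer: 33557/4765 ≈ 7.0424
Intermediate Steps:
f(G) = 2*G² (f(G) = (2*G)*(0 + G) = (2*G)*G = 2*G²)
Y = -42683/4765 ≈ -8.9576
P(f(-1)) + Y = (2*(-1)²)*(6 + 2*(-1)²) - 42683/4765 = (2*1)*(6 + 2*1) - 42683/4765 = 2*(6 + 2) - 42683/4765 = 2*8 - 42683/4765 = 16 - 42683/4765 = 33557/4765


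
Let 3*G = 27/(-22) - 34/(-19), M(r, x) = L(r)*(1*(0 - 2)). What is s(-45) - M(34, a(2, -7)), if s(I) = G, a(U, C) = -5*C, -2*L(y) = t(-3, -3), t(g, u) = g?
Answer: 3997/1254 ≈ 3.1874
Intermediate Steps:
L(y) = 3/2 (L(y) = -½*(-3) = 3/2)
M(r, x) = -3 (M(r, x) = 3*(1*(0 - 2))/2 = 3*(1*(-2))/2 = (3/2)*(-2) = -3)
G = 235/1254 (G = (27/(-22) - 34/(-19))/3 = (27*(-1/22) - 34*(-1/19))/3 = (-27/22 + 34/19)/3 = (⅓)*(235/418) = 235/1254 ≈ 0.18740)
s(I) = 235/1254
s(-45) - M(34, a(2, -7)) = 235/1254 - 1*(-3) = 235/1254 + 3 = 3997/1254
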